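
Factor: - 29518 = -2^1*14759^1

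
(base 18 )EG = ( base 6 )1124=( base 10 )268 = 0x10c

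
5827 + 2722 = 8549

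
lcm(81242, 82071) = 8042958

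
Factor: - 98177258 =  - 2^1 * 49088629^1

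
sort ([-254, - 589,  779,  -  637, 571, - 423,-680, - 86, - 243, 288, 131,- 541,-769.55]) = [ - 769.55 ,-680,-637,-589 , - 541, - 423,-254,  -  243, - 86,  131, 288 , 571, 779]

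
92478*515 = 47626170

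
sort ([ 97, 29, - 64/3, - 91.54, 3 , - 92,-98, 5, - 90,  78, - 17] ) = [-98 , - 92, - 91.54, - 90, -64/3, - 17,3,5,29,78,97]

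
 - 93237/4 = - 23310 + 3/4   =  - 23309.25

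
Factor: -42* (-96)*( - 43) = -2^6*3^2 * 7^1 * 43^1 = -173376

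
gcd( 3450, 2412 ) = 6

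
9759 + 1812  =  11571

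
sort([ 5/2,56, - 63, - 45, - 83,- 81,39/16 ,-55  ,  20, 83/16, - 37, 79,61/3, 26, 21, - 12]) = [-83, - 81 ,-63, - 55, - 45 , - 37, - 12 , 39/16,5/2, 83/16,  20, 61/3, 21,26 , 56,79 ] 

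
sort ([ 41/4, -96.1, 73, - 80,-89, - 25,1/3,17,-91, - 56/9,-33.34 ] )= [ - 96.1 , - 91, - 89, - 80,- 33.34, -25 ,- 56/9, 1/3, 41/4, 17 , 73]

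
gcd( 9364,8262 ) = 2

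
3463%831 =139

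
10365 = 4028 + 6337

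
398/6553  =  398/6553  =  0.06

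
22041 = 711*31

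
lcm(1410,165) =15510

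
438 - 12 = 426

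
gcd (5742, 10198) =2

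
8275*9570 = 79191750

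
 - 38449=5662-44111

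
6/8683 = 6/8683 = 0.00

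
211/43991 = 211/43991 = 0.00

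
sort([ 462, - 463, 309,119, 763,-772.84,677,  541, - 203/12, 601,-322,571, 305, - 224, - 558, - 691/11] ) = [ - 772.84 ,- 558,-463, - 322, - 224, - 691/11,- 203/12,119, 305, 309,462,  541, 571,601 , 677, 763]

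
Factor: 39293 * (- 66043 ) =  - 2595027599 =- 211^1*313^1*39293^1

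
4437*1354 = 6007698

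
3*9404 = 28212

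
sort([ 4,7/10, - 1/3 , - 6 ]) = [-6, - 1/3, 7/10 , 4]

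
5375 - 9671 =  - 4296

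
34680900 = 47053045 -12372145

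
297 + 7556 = 7853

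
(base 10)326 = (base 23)e4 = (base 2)101000110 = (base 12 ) 232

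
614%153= 2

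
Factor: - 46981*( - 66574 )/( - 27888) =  - 1563856547/13944 = -2^( - 3)*3^( - 1)*7^( - 1)*11^1*83^( -1 )*4271^1*33287^1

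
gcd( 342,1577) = 19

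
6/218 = 3/109= 0.03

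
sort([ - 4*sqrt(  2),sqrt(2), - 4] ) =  [ - 4 * sqrt (2), - 4,sqrt(2 )] 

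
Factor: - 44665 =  - 5^1  *  8933^1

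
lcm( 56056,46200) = 4204200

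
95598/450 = 212 + 11/25=212.44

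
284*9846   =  2796264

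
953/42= 953/42=22.69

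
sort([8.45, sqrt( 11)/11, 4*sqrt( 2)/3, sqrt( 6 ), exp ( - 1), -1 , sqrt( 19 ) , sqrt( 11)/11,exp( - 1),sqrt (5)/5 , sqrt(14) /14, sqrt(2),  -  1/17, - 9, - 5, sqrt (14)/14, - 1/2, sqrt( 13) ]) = [-9,-5,  -  1, - 1/2, - 1/17 , sqrt ( 14)/14, sqrt( 14)/14 , sqrt( 11) /11, sqrt ( 11 )/11,exp(  -  1 ),exp (  -  1) , sqrt( 5 )/5,  sqrt(2), 4*sqrt(2 ) /3,  sqrt(6),sqrt(13 ),sqrt( 19), 8.45]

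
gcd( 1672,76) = 76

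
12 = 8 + 4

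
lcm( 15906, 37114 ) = 111342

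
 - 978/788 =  - 489/394 =- 1.24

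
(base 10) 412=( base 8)634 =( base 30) dm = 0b110011100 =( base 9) 507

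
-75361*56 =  - 4220216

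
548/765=548/765  =  0.72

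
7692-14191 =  - 6499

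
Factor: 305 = 5^1*61^1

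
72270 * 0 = 0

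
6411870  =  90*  71243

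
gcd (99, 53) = 1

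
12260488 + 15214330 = 27474818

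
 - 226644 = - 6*37774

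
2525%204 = 77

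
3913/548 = 7+77/548  =  7.14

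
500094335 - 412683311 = 87411024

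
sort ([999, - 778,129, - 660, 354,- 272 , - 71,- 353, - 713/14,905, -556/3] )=[ - 778, - 660, - 353, - 272 , - 556/3, - 71 ,  -  713/14,129,354,  905,  999]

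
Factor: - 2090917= -149^1*14033^1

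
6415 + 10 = 6425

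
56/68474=4/4891= 0.00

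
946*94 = 88924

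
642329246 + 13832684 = 656161930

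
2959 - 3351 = -392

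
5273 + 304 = 5577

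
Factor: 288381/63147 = 7^( - 1)*31^( - 1 )*991^1 = 991/217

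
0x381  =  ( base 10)897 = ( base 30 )TR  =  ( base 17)31d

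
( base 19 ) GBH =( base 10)6002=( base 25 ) 9f2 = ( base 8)13562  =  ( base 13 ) 2969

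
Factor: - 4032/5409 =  - 448/601 = - 2^6*7^1*601^( - 1) 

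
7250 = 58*125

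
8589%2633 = 690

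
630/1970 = 63/197  =  0.32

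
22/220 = 1/10 = 0.10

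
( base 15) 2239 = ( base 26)AJ0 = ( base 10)7254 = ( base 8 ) 16126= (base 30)81o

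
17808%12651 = 5157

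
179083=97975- - 81108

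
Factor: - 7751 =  - 23^1*337^1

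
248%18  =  14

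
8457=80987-72530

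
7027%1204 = 1007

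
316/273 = 1 + 43/273 = 1.16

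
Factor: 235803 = 3^1* 83^1* 947^1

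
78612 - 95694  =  -17082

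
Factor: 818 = 2^1 *409^1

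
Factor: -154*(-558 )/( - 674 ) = -42966/337 = - 2^1 *3^2*7^1*11^1 * 31^1*337^(-1) 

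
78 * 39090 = 3049020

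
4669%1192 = 1093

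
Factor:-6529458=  - 2^1*3^1*13^1*97^1*863^1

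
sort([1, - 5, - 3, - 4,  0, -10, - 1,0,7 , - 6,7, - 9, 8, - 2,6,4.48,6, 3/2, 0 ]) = [ - 10 , - 9,- 6, - 5, - 4, - 3, - 2,- 1,0,0,0, 1,3/2, 4.48,6,6,7,7,8]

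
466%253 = 213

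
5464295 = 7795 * 701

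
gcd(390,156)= 78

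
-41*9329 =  - 382489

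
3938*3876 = 15263688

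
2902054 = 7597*382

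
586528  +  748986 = 1335514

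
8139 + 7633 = 15772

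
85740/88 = 974+ 7/22 = 974.32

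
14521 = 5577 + 8944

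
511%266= 245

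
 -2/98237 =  - 1 + 98235/98237=- 0.00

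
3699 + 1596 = 5295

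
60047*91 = 5464277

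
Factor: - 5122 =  - 2^1*13^1 *197^1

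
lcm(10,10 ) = 10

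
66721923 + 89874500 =156596423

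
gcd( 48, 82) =2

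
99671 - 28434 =71237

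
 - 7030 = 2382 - 9412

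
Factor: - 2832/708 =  -4=- 2^2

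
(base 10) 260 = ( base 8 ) 404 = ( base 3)100122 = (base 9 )318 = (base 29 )8S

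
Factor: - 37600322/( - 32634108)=18800161/16317054  =  2^( - 1) * 3^( - 2 )*13^( - 1)*71^1* 103^( - 1 )*677^(- 1 ) * 264791^1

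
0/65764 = 0 = 0.00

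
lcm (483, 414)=2898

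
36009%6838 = 1819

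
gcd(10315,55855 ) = 5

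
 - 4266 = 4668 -8934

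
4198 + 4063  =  8261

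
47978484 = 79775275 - 31796791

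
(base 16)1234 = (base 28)5QC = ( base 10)4660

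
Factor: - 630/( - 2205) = 2^1*7^( - 1)=2/7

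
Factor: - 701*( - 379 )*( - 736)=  - 195539744 = - 2^5*23^1*379^1*701^1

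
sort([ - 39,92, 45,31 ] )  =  [-39 , 31,45,92]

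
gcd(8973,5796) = 9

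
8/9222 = 4/4611  =  0.00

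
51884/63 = 823+5/9 = 823.56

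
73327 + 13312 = 86639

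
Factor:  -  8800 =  -2^5 * 5^2 * 11^1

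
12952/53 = 12952/53 = 244.38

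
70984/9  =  70984/9 = 7887.11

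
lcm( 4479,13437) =13437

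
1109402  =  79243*14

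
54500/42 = 27250/21=1297.62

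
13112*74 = 970288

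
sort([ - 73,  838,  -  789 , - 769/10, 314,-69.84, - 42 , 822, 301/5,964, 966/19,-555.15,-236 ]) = [ - 789, - 555.15,-236,  -  769/10, - 73, - 69.84, - 42,966/19, 301/5,314,822,838, 964] 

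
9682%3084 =430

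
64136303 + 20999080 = 85135383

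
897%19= 4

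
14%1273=14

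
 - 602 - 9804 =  - 10406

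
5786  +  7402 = 13188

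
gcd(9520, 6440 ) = 280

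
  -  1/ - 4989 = 1/4989 = 0.00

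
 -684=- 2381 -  - 1697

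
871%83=41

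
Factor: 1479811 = 701^1*2111^1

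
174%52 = 18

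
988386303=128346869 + 860039434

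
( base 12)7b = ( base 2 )1011111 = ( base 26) 3H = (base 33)2T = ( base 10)95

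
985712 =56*17602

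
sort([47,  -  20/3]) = [ - 20/3, 47 ]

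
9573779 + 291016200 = 300589979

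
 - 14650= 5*( - 2930)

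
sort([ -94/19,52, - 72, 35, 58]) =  [-72, - 94/19, 35,52,58]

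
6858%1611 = 414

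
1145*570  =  652650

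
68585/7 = 9797  +  6/7 = 9797.86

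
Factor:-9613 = -9613^1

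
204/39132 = 17/3261  =  0.01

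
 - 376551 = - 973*387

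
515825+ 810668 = 1326493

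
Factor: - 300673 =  - 300673^1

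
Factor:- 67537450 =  - 2^1*5^2 * 1350749^1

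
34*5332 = 181288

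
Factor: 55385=5^1*11^1*19^1*53^1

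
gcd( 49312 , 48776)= 536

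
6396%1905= 681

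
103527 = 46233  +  57294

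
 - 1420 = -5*284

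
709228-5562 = 703666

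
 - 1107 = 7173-8280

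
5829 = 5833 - 4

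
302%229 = 73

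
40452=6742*6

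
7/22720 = 7/22720 = 0.00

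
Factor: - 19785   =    -  3^1*5^1 * 1319^1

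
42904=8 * 5363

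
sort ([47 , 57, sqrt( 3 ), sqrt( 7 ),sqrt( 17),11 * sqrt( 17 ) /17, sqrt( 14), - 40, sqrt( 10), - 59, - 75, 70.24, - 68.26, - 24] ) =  [-75, -68.26, - 59, - 40,- 24,sqrt( 3) , sqrt(7), 11 * sqrt(17 ) /17, sqrt( 10 ), sqrt( 14), sqrt(17), 47, 57,70.24 ] 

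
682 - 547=135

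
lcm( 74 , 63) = 4662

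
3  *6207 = 18621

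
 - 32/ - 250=16/125  =  0.13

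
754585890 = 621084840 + 133501050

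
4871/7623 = 4871/7623 = 0.64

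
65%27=11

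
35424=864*41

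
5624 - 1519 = 4105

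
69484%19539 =10867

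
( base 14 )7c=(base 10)110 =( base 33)3B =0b1101110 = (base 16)6e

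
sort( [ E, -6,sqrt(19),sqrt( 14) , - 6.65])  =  [ - 6.65, - 6,E,  sqrt( 14 ),sqrt(19 )]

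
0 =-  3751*0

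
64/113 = 64/113=0.57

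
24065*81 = 1949265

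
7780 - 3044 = 4736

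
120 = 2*60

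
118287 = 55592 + 62695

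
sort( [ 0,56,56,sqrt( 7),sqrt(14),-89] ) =[ - 89, 0,sqrt (7 ),sqrt(14),56,56 ]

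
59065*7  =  413455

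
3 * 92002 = 276006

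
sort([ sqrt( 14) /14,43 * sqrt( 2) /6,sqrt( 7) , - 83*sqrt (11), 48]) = [ - 83 * sqrt( 11 ), sqrt( 14 )/14, sqrt( 7),43 * sqrt( 2 ) /6,48]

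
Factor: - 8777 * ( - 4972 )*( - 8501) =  - 370977213244 = -2^2*11^1 * 67^1*113^1 * 131^1 * 8501^1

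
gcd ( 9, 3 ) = 3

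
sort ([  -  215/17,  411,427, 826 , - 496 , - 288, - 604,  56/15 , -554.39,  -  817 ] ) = [  -  817,-604,  -  554.39, - 496 , - 288,-215/17, 56/15,  411  ,  427, 826 ]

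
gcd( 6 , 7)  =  1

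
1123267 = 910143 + 213124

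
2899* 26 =75374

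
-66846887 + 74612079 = 7765192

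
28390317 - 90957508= - 62567191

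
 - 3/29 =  - 1  +  26/29 = - 0.10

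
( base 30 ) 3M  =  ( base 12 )94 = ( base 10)112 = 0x70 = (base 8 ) 160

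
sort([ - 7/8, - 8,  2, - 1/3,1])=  [- 8, - 7/8, - 1/3, 1,2]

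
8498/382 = 4249/191 = 22.25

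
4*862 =3448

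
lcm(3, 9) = 9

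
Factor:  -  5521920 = -2^9*3^1*5^1*719^1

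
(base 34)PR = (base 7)2362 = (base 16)36D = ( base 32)rd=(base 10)877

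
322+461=783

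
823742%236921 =112979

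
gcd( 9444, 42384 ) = 12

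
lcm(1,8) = 8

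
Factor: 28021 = 7^1*4003^1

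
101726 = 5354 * 19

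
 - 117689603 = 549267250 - 666956853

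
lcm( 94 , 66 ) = 3102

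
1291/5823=1291/5823 = 0.22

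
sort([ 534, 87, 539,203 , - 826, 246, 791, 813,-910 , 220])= [ - 910, - 826, 87, 203,220 , 246, 534 , 539, 791,813] 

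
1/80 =1/80 = 0.01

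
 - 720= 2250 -2970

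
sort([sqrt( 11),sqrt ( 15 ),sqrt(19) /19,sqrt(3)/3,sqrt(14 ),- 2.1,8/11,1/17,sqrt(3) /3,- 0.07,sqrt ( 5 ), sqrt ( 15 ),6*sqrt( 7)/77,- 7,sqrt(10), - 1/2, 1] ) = [ - 7,- 2.1,  -  1/2 , -0.07 , 1/17,6*sqrt ( 7)/77,sqrt(19) /19,sqrt( 3 ) /3,sqrt( 3)/3,8/11,1,sqrt ( 5),sqrt(10),sqrt( 11 ),sqrt( 14),sqrt ( 15 ), sqrt(15 ) ]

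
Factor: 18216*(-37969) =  - 691643304 = -2^3*3^2*11^1 * 23^1 * 43^1*883^1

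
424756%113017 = 85705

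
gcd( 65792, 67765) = 1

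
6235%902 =823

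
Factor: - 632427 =  -  3^1*210809^1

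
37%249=37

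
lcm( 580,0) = 0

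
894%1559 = 894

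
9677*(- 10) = - 96770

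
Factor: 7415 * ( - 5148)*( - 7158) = 2^3*3^3  *  5^1*11^1*13^1*1193^1 * 1483^1=273238182360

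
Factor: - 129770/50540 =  - 683/266 = - 2^( - 1)*7^( - 1 )*19^( - 1) * 683^1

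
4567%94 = 55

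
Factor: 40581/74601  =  167^1*307^( - 1) = 167/307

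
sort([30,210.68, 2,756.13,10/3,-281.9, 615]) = [ - 281.9, 2,10/3,30 , 210.68,  615, 756.13 ]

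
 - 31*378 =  - 11718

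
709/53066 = 709/53066 = 0.01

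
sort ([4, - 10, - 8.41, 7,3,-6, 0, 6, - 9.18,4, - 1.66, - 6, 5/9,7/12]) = [ - 10, - 9.18,-8.41,-6,- 6, - 1.66, 0, 5/9,7/12, 3, 4,4,6, 7]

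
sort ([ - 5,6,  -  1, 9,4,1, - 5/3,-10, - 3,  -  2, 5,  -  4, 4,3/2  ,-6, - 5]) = [ - 10,  -  6, - 5, - 5, - 4, - 3,- 2, - 5/3, - 1,1,3/2,4,4,5,6,9] 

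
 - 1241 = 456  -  1697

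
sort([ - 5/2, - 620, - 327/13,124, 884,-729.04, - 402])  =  [ - 729.04, - 620, - 402, - 327/13, - 5/2, 124,  884] 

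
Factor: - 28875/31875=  - 77/85 = -5^ (-1)*7^1*11^1*17^(-1 ) 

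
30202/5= 30202/5 = 6040.40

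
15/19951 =15/19951=0.00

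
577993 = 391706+186287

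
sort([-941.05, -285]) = [ - 941.05, - 285]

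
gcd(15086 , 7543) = 7543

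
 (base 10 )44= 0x2c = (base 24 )1K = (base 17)2a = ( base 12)38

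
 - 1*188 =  - 188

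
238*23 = 5474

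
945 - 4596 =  - 3651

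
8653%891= 634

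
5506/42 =2753/21 = 131.10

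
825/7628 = 825/7628 = 0.11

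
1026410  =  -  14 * ( - 73315 )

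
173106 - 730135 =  - 557029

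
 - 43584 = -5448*8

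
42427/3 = 42427/3 = 14142.33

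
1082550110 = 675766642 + 406783468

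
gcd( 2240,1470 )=70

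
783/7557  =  261/2519 = 0.10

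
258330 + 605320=863650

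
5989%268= 93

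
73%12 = 1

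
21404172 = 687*31156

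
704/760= 88/95 = 0.93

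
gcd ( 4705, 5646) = 941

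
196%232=196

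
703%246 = 211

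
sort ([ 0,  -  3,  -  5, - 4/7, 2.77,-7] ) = [-7,-5, - 3, - 4/7,0, 2.77 ] 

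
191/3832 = 191/3832 = 0.05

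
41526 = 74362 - 32836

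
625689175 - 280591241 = 345097934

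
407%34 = 33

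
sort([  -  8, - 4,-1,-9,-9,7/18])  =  [ - 9,-9, - 8, -4,-1, 7/18]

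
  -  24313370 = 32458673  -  56772043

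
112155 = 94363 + 17792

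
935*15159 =14173665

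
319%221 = 98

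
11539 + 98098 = 109637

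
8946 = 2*4473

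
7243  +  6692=13935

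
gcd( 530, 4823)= 53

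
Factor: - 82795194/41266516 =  - 2^( - 1)*3^2*97^( - 1)*937^1*4909^1*106357^( - 1) = -41397597/20633258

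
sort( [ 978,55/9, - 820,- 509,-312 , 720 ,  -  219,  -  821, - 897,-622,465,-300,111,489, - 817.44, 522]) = [ - 897, - 821, - 820, - 817.44, - 622, - 509 , - 312, - 300, - 219, 55/9,111,  465,489, 522, 720,978]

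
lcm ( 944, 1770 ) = 14160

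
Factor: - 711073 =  - 11^1 * 127^1*509^1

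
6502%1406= 878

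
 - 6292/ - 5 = 1258 + 2/5 = 1258.40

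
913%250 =163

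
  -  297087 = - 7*42441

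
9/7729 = 9/7729 = 0.00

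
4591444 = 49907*92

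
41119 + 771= 41890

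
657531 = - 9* ( - 73059 ) 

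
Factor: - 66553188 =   -  2^2*3^1 * 13^1 *233^1*1831^1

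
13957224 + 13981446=27938670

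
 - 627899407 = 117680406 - 745579813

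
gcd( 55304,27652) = 27652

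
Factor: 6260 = 2^2 *5^1*313^1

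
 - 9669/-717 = 3223/239 = 13.49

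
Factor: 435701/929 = 469= 7^1*67^1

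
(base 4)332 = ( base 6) 142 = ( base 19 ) 35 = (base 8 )76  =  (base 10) 62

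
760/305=2+30/61 = 2.49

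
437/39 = 437/39 = 11.21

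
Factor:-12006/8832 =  - 2^( - 6 )*3^1  *  29^1= - 87/64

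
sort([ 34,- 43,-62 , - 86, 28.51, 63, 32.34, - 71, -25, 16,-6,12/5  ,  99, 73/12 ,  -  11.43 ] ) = [ - 86, - 71, - 62, - 43, - 25 ,- 11.43,- 6, 12/5, 73/12, 16, 28.51,  32.34,34, 63, 99 ] 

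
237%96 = 45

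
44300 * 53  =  2347900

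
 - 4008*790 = - 3166320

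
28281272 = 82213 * 344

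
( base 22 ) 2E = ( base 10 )58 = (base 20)2i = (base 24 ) 2a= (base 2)111010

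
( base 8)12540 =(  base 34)4ow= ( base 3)21111200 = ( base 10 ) 5472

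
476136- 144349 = 331787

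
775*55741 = 43199275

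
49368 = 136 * 363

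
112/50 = 56/25 = 2.24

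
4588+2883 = 7471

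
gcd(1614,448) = 2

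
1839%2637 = 1839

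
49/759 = 49/759 = 0.06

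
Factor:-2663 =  - 2663^1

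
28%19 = 9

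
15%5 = 0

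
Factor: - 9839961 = - 3^4*29^1*59^1*71^1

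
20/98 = 10/49 = 0.20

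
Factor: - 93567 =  - 3^1 * 31189^1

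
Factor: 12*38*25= 11400 = 2^3*3^1*5^2*19^1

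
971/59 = 16 + 27/59 = 16.46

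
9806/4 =2451 + 1/2 =2451.50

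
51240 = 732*70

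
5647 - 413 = 5234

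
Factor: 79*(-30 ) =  - 2370  =  - 2^1*3^1*5^1*79^1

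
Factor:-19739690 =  - 2^1*5^1*733^1*2693^1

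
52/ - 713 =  - 1 + 661/713 = - 0.07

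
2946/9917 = 2946/9917  =  0.30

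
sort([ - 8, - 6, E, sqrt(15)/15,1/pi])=[-8,  -  6, sqrt(15)/15, 1/pi, E] 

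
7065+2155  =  9220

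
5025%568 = 481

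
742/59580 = 371/29790= 0.01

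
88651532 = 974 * 91018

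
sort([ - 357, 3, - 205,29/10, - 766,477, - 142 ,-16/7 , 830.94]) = [-766, - 357, - 205, - 142, - 16/7, 29/10,3, 477,830.94]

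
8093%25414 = 8093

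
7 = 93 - 86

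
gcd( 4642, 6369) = 11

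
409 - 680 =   -  271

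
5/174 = 5/174 = 0.03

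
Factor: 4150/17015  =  10/41 = 2^1*5^1 *41^(  -  1)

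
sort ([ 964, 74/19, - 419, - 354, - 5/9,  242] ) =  [ - 419,- 354,  -  5/9,74/19, 242, 964]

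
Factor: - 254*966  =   - 2^2*3^1 *7^1*23^1*  127^1 = - 245364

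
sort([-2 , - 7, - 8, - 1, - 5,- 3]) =[- 8, - 7,  -  5, - 3, - 2, - 1 ]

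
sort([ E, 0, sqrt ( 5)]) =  [ 0,sqrt(5),E ]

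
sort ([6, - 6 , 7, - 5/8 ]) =[ - 6, - 5/8, 6, 7] 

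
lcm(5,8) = 40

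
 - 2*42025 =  - 84050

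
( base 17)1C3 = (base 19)172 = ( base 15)231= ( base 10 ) 496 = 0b111110000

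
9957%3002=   951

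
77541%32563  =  12415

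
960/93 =320/31 = 10.32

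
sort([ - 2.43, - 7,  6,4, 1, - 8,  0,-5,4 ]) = [ - 8 , - 7 , - 5, - 2.43,  0,1, 4 , 4, 6] 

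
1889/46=1889/46=41.07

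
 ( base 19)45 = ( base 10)81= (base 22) 3f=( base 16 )51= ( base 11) 74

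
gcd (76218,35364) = 6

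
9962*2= 19924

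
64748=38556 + 26192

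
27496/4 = 6874 = 6874.00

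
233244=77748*3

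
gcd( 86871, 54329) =1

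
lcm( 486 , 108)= 972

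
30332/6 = 5055 + 1/3 = 5055.33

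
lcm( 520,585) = 4680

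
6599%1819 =1142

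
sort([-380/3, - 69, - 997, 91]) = [ - 997,-380/3, - 69, 91 ] 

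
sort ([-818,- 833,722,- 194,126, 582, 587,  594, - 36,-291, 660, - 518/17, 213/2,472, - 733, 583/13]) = [ - 833, - 818 ,  -  733,-291,-194,-36, - 518/17, 583/13,213/2 , 126, 472,582, 587,594,660,722]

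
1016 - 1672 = -656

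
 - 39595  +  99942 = 60347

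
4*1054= 4216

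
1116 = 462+654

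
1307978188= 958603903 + 349374285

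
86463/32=86463/32 = 2701.97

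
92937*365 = 33922005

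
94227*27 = 2544129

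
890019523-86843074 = 803176449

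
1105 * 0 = 0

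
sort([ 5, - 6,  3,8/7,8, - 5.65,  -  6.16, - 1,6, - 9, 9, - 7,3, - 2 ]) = [ - 9, - 7, - 6.16, - 6, - 5.65, - 2, - 1, 8/7,3 , 3, 5,6,8,9 ] 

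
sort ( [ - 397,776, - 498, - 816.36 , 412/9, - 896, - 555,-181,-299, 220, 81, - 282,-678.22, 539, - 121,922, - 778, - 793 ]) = [ - 896, - 816.36, - 793,-778, - 678.22, - 555,- 498,-397, - 299, - 282,-181, - 121,412/9,81,220,539,776,922 ] 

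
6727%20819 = 6727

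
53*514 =27242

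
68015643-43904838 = 24110805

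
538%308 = 230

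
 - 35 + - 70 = - 105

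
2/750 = 1/375 = 0.00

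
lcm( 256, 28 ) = 1792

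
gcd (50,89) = 1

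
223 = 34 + 189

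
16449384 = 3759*4376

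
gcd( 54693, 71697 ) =3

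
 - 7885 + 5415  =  -2470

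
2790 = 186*15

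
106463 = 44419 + 62044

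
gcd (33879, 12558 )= 69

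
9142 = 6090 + 3052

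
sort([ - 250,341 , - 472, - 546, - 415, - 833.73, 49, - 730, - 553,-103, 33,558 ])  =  [ - 833.73, - 730, - 553,-546,-472, - 415, - 250,  -  103,33,49, 341,558 ]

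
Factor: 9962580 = 2^2*3^1*5^1*166043^1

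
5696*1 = 5696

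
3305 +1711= 5016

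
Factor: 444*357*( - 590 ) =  - 2^3*3^2*5^1*7^1*17^1*37^1*59^1 = - 93519720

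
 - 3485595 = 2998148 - 6483743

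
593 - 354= 239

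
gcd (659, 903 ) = 1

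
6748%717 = 295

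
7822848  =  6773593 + 1049255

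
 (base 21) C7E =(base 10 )5453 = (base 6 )41125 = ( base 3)21110222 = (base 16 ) 154d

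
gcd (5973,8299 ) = 1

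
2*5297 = 10594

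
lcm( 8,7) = 56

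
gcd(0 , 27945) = 27945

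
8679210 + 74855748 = 83534958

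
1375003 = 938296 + 436707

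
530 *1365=723450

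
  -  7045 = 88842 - 95887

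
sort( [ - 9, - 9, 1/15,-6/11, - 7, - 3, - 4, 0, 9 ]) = [-9, - 9, - 7,- 4,- 3 , - 6/11, 0  ,  1/15,9 ] 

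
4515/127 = 35 + 70/127= 35.55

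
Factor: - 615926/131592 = -2^( - 2 )*3^( - 1 )*223^1*1381^1*5483^(-1 ) = - 307963/65796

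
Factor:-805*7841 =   -  5^1*7^1*23^1  *  7841^1=-6312005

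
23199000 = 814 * 28500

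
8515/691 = 8515/691 = 12.32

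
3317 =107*31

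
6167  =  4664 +1503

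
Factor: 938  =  2^1  *7^1*67^1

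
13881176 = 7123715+6757461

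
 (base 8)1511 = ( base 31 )r4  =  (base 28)121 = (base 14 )441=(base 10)841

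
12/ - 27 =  - 4/9= -0.44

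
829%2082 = 829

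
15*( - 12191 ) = -182865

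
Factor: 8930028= 2^2*3^1*29^1*67^1*383^1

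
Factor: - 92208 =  - 2^4*3^1 * 17^1*113^1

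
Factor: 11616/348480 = 1/30 = 2^( - 1) * 3^( - 1)*5^( - 1 ) 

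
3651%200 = 51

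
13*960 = 12480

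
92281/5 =18456+1/5 =18456.20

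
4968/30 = 165+3/5 = 165.60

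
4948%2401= 146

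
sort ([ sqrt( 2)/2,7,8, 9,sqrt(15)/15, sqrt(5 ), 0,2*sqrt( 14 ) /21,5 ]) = [0,sqrt(15 )/15 , 2 * sqrt( 14)/21,sqrt( 2)/2,  sqrt ( 5), 5,7,8 , 9]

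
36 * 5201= 187236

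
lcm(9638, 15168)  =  925248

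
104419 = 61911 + 42508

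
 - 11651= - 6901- 4750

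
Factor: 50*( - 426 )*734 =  -2^3*3^1 * 5^2*71^1*367^1 = - 15634200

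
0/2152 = 0 = 0.00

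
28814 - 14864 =13950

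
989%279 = 152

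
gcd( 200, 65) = 5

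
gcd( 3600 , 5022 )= 18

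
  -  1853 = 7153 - 9006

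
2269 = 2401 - 132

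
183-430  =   - 247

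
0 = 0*310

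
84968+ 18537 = 103505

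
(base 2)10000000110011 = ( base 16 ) 2033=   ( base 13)39A1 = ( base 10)8243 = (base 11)6214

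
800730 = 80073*10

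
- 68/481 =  - 1 + 413/481 = -  0.14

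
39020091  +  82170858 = 121190949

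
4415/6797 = 4415/6797= 0.65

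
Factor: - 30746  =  -2^1* 15373^1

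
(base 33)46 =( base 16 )8A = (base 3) 12010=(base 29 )4M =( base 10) 138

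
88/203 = 88/203 = 0.43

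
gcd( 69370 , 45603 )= 1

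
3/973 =3/973 = 0.00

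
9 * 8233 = 74097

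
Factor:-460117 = -7^1*65731^1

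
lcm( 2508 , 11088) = 210672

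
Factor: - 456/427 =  - 2^3*3^1*7^( - 1 )*19^1*61^( - 1)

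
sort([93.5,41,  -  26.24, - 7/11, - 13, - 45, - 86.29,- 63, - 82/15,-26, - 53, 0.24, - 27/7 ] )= [ - 86.29, - 63, - 53, - 45, - 26.24, -26 , - 13 , - 82/15, - 27/7, - 7/11, 0.24,41, 93.5 ] 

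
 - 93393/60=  - 1557 + 9/20 = - 1556.55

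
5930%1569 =1223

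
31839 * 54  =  1719306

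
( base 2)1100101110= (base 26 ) 158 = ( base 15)394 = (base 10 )814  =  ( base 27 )134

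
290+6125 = 6415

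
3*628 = 1884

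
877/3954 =877/3954 = 0.22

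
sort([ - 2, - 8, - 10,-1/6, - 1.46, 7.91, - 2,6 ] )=[ - 10, - 8, - 2, - 2, - 1.46, - 1/6 , 6,7.91 ]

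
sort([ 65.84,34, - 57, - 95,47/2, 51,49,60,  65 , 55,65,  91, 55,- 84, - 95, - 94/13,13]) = [ - 95 , - 95 , - 84, - 57, - 94/13,13,  47/2,34,49, 51,55,55 , 60,  65,65, 65.84,91 ]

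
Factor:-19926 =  - 2^1*3^5*41^1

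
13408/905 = 14+738/905 = 14.82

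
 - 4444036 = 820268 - 5264304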